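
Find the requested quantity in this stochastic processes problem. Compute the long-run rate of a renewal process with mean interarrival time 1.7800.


Long-run renewal rate = 1/E(X)
= 1/1.7800
= 0.5618

0.5618


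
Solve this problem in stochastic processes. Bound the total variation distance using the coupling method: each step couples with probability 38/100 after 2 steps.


TV distance bound <= (1-delta)^n
= (1 - 0.3800)^2
= 0.6200^2
= 0.3844

0.3844


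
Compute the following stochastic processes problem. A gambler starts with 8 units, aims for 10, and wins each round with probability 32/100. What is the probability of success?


Gambler's ruin formula:
r = q/p = 0.6800/0.3200 = 2.1250
P(win) = (1 - r^i)/(1 - r^N)
= (1 - 2.1250^8)/(1 - 2.1250^10)
= 0.2210

0.2210


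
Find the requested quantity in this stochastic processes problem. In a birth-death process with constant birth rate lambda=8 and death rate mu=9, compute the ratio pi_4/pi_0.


For birth-death process, pi_n/pi_0 = (lambda/mu)^n
= (8/9)^4
= 0.6243

0.6243


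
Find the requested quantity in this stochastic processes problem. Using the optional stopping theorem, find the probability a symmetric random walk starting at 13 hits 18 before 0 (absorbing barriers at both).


By optional stopping theorem: E(M at tau) = M(0) = 13
P(hit 18)*18 + P(hit 0)*0 = 13
P(hit 18) = (13 - 0)/(18 - 0) = 13/18 = 0.7222

0.7222


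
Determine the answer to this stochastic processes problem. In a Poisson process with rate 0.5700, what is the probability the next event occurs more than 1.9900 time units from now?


P(X > t) = exp(-lambda * t)
= exp(-0.5700 * 1.9900)
= exp(-1.1343) = 0.3216

0.3216


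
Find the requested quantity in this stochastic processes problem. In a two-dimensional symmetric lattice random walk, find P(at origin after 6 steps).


P = C(6,3)^2 / 4^6
= 20^2 / 4096
= 400 / 4096
= 0.0977

0.0977


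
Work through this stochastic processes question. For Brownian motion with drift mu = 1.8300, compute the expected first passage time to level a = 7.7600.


Expected first passage time = a/mu
= 7.7600/1.8300
= 4.2404

4.2404


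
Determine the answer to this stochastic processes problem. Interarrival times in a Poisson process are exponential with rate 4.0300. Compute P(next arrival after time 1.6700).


P(X > t) = exp(-lambda * t)
= exp(-4.0300 * 1.6700)
= exp(-6.7301) = 0.0012

0.0012


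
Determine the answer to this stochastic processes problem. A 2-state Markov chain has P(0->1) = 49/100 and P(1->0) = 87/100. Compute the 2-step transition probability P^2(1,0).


Computing P^2 by matrix multiplication.
P = [[0.5100, 0.4900], [0.8700, 0.1300]]
After raising P to the power 2:
P^2(1,0) = 0.5568

0.5568


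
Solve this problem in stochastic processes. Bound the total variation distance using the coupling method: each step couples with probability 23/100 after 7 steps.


TV distance bound <= (1-delta)^n
= (1 - 0.2300)^7
= 0.7700^7
= 0.1605

0.1605


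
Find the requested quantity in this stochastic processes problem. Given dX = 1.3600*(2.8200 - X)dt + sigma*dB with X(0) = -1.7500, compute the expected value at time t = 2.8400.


E[X(t)] = mu + (X(0) - mu)*exp(-theta*t)
= 2.8200 + (-1.7500 - 2.8200)*exp(-1.3600*2.8400)
= 2.8200 + -4.5700 * 0.0210
= 2.7240

2.7240


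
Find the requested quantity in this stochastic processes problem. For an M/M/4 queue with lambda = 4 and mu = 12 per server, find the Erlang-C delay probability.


a = lambda/mu = 0.3333
rho = a/c = 0.0833
Erlang-C formula applied:
C(c,a) = 4.0209e-04

4.0209e-04


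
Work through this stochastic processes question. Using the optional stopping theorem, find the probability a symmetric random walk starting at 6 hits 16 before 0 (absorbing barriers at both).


By optional stopping theorem: E(M at tau) = M(0) = 6
P(hit 16)*16 + P(hit 0)*0 = 6
P(hit 16) = (6 - 0)/(16 - 0) = 3/8 = 0.3750

0.3750


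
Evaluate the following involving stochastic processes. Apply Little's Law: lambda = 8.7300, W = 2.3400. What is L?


Little's Law: L = lambda * W
= 8.7300 * 2.3400
= 20.4282

20.4282


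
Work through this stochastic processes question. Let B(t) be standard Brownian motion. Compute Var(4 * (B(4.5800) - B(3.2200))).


Var(alpha*(B(t)-B(s))) = alpha^2 * (t-s)
= 4^2 * (4.5800 - 3.2200)
= 16 * 1.3600
= 21.7600

21.7600


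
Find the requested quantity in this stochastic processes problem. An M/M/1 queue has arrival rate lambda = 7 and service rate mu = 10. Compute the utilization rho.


rho = lambda/mu
= 7/10
= 0.7000

0.7000


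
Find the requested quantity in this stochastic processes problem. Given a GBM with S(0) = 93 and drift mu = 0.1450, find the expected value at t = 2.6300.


E[S(t)] = S(0) * exp(mu * t)
= 93 * exp(0.1450 * 2.6300)
= 93 * 1.4643
= 136.1762

136.1762


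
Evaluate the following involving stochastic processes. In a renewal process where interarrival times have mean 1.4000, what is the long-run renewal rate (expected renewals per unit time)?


Long-run renewal rate = 1/E(X)
= 1/1.4000
= 0.7143

0.7143


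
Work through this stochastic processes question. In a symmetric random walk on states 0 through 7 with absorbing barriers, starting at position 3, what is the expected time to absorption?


For symmetric RW on 0,...,N with absorbing barriers, E(i) = i*(N-i)
E(3) = 3 * 4 = 12

12


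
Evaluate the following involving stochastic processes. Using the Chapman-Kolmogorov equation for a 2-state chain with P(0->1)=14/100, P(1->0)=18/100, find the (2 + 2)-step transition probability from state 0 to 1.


P^4 = P^2 * P^2
Computing via matrix multiplication of the transition matrix.
Entry (0,1) of P^4 = 0.3440

0.3440


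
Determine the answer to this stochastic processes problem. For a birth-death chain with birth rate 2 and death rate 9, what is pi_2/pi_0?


For birth-death process, pi_n/pi_0 = (lambda/mu)^n
= (2/9)^2
= 0.0494

0.0494


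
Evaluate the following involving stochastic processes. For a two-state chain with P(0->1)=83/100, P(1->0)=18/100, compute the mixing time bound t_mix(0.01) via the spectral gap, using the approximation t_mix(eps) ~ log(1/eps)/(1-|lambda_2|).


lambda_2 = |1 - p01 - p10| = |1 - 0.8300 - 0.1800| = 0.0100
t_mix ~ log(1/eps)/(1 - |lambda_2|)
= log(100)/(1 - 0.0100) = 4.6052/0.9900
= 4.6517

4.6517


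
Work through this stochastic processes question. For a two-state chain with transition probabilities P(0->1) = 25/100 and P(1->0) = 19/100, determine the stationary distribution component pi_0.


Stationary distribution: pi_0 = p10/(p01+p10), pi_1 = p01/(p01+p10)
p01 = 0.2500, p10 = 0.1900
pi_0 = 0.4318

0.4318


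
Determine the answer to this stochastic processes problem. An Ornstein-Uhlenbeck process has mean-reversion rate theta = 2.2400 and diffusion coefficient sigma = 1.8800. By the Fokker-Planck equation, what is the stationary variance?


Stationary variance = sigma^2 / (2*theta)
= 1.8800^2 / (2*2.2400)
= 3.5344 / 4.4800
= 0.7889

0.7889


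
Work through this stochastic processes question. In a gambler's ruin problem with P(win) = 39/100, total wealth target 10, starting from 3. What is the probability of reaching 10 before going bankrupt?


Gambler's ruin formula:
r = q/p = 0.6100/0.3900 = 1.5641
P(win) = (1 - r^i)/(1 - r^N)
= (1 - 1.5641^3)/(1 - 1.5641^10)
= 0.0326

0.0326


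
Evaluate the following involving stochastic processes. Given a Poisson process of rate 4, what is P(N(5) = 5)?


P(N(t)=k) = (lambda*t)^k * exp(-lambda*t) / k!
lambda*t = 20
= 20^5 * exp(-20) / 5!
= 3200000 * 2.0612e-09 / 120
= 5.4964e-05

5.4964e-05


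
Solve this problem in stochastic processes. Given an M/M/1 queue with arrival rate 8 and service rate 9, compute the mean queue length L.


rho = 8/9 = 0.8889
L = rho/(1-rho)
= 0.8889/0.1111
= 8.0000

8.0000


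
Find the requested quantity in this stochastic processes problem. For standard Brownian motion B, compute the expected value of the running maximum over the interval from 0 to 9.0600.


E(max B(s)) = sqrt(2t/pi)
= sqrt(2*9.0600/pi)
= sqrt(5.7678)
= 2.4016

2.4016


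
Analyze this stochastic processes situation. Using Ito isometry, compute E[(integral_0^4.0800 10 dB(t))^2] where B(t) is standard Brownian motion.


By Ito isometry: E[(int f dB)^2] = int f^2 dt
= 10^2 * 4.0800
= 100 * 4.0800 = 408.0000

408.0000


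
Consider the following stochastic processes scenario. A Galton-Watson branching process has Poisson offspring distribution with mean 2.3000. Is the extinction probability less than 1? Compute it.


Since mu = 2.3000 > 1, extinction prob q < 1.
Solve s = exp(mu*(s-1)) iteratively.
q = 0.1376

0.1376


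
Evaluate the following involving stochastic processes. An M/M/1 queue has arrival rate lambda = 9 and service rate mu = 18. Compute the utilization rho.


rho = lambda/mu
= 9/18
= 0.5000

0.5000


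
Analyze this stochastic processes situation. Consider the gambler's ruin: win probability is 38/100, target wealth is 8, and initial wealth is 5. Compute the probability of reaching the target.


Gambler's ruin formula:
r = q/p = 0.6200/0.3800 = 1.6316
P(win) = (1 - r^i)/(1 - r^N)
= (1 - 1.6316^5)/(1 - 1.6316^8)
= 0.2146

0.2146


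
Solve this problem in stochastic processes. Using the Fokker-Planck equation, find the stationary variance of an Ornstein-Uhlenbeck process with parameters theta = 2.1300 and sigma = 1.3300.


Stationary variance = sigma^2 / (2*theta)
= 1.3300^2 / (2*2.1300)
= 1.7689 / 4.2600
= 0.4152

0.4152


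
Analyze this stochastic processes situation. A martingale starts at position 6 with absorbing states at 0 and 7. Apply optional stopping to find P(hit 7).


By optional stopping theorem: E(M at tau) = M(0) = 6
P(hit 7)*7 + P(hit 0)*0 = 6
P(hit 7) = (6 - 0)/(7 - 0) = 6/7 = 0.8571

0.8571


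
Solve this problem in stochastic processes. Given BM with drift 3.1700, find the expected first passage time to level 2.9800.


Expected first passage time = a/mu
= 2.9800/3.1700
= 0.9401

0.9401


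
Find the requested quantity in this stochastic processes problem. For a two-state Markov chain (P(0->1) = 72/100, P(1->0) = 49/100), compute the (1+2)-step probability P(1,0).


P^3 = P^1 * P^2
Computing via matrix multiplication of the transition matrix.
Entry (1,0) of P^3 = 0.4087

0.4087


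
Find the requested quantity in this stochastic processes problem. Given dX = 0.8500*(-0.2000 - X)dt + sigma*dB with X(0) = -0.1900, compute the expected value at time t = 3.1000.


E[X(t)] = mu + (X(0) - mu)*exp(-theta*t)
= -0.2000 + (-0.1900 - -0.2000)*exp(-0.8500*3.1000)
= -0.2000 + 0.0100 * 0.0717
= -0.1993

-0.1993


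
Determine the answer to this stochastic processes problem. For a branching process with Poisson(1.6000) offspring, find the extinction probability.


Since mu = 1.6000 > 1, extinction prob q < 1.
Solve s = exp(mu*(s-1)) iteratively.
q = 0.3580

0.3580


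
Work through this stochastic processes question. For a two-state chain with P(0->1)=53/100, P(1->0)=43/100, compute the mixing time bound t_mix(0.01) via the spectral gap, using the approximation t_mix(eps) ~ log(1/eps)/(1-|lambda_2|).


lambda_2 = |1 - p01 - p10| = |1 - 0.5300 - 0.4300| = 0.0400
t_mix ~ log(1/eps)/(1 - |lambda_2|)
= log(100)/(1 - 0.0400) = 4.6052/0.9600
= 4.7971

4.7971


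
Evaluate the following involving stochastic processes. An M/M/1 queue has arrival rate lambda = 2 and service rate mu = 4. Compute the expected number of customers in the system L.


rho = 2/4 = 0.5000
L = rho/(1-rho)
= 0.5000/0.5000
= 1.0000

1.0000


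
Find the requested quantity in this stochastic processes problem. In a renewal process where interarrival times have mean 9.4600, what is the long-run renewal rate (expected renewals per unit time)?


Long-run renewal rate = 1/E(X)
= 1/9.4600
= 0.1057

0.1057


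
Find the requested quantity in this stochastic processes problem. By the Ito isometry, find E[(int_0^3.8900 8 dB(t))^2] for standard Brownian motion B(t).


By Ito isometry: E[(int f dB)^2] = int f^2 dt
= 8^2 * 3.8900
= 64 * 3.8900 = 248.9600

248.9600


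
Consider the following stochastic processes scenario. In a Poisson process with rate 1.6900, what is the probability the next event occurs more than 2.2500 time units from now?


P(X > t) = exp(-lambda * t)
= exp(-1.6900 * 2.2500)
= exp(-3.8025) = 0.0223

0.0223


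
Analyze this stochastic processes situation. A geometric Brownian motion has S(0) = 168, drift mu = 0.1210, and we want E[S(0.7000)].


E[S(t)] = S(0) * exp(mu * t)
= 168 * exp(0.1210 * 0.7000)
= 168 * 1.0884
= 182.8496

182.8496


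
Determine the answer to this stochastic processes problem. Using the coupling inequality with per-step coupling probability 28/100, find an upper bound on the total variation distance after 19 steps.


TV distance bound <= (1-delta)^n
= (1 - 0.2800)^19
= 0.7200^19
= 0.0019

0.0019


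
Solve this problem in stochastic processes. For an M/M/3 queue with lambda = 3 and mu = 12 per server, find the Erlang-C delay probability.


a = lambda/mu = 0.2500
rho = a/c = 0.0833
Erlang-C formula applied:
C(c,a) = 0.0022

0.0022


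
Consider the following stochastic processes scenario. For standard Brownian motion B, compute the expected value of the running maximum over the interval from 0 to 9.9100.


E(max B(s)) = sqrt(2t/pi)
= sqrt(2*9.9100/pi)
= sqrt(6.3089)
= 2.5118

2.5118


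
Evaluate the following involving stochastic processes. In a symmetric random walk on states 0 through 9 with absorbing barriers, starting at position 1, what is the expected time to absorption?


For symmetric RW on 0,...,N with absorbing barriers, E(i) = i*(N-i)
E(1) = 1 * 8 = 8

8


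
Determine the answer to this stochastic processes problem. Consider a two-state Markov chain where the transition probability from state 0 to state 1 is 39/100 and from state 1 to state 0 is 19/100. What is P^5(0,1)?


Computing P^5 by matrix multiplication.
P = [[0.6100, 0.3900], [0.1900, 0.8100]]
After raising P to the power 5:
P^5(0,1) = 0.6636

0.6636


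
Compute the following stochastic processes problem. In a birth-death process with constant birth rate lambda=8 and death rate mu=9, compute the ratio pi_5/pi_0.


For birth-death process, pi_n/pi_0 = (lambda/mu)^n
= (8/9)^5
= 0.5549

0.5549


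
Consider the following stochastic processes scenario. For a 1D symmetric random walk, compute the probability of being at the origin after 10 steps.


P(S(10) = 0) = C(10,5) / 4^5
= 252 / 1024
= 0.2461

0.2461


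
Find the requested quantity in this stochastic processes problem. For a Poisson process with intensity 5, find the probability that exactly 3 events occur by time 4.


P(N(t)=k) = (lambda*t)^k * exp(-lambda*t) / k!
lambda*t = 20
= 20^3 * exp(-20) / 3!
= 8000 * 2.0612e-09 / 6
= 2.7482e-06

2.7482e-06


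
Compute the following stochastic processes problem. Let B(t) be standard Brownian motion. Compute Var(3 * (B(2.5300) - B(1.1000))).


Var(alpha*(B(t)-B(s))) = alpha^2 * (t-s)
= 3^2 * (2.5300 - 1.1000)
= 9 * 1.4300
= 12.8700

12.8700


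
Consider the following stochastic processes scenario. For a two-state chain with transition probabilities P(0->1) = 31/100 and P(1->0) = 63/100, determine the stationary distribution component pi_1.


Stationary distribution: pi_0 = p10/(p01+p10), pi_1 = p01/(p01+p10)
p01 = 0.3100, p10 = 0.6300
pi_1 = 0.3298

0.3298


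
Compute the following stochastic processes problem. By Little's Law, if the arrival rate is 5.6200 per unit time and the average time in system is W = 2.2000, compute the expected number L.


Little's Law: L = lambda * W
= 5.6200 * 2.2000
= 12.3640

12.3640


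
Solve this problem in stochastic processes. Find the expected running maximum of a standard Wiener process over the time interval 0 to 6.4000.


E(max B(s)) = sqrt(2t/pi)
= sqrt(2*6.4000/pi)
= sqrt(4.0744)
= 2.0185

2.0185


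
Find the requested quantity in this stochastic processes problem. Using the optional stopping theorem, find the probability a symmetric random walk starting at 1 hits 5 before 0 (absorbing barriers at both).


By optional stopping theorem: E(M at tau) = M(0) = 1
P(hit 5)*5 + P(hit 0)*0 = 1
P(hit 5) = (1 - 0)/(5 - 0) = 1/5 = 0.2000

0.2000


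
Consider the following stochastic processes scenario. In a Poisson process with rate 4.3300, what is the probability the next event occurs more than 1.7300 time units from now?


P(X > t) = exp(-lambda * t)
= exp(-4.3300 * 1.7300)
= exp(-7.4909) = 5.5814e-04

5.5814e-04


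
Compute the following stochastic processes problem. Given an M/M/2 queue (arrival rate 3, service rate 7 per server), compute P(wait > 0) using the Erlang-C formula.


a = lambda/mu = 0.4286
rho = a/c = 0.2143
Erlang-C formula applied:
C(c,a) = 0.0756

0.0756


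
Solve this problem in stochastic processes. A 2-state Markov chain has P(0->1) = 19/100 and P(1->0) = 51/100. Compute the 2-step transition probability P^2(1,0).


Computing P^2 by matrix multiplication.
P = [[0.8100, 0.1900], [0.5100, 0.4900]]
After raising P to the power 2:
P^2(1,0) = 0.6630

0.6630


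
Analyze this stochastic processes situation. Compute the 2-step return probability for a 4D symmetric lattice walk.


P(return in 2 steps) = P(reverse first step) = 1/(2d)
= 1/8
= 0.1250

0.1250


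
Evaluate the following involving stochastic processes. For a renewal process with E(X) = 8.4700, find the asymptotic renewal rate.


Long-run renewal rate = 1/E(X)
= 1/8.4700
= 0.1181

0.1181


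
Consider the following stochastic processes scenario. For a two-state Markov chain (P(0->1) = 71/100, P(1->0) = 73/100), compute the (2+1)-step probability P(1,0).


P^3 = P^2 * P^1
Computing via matrix multiplication of the transition matrix.
Entry (1,0) of P^3 = 0.5501

0.5501


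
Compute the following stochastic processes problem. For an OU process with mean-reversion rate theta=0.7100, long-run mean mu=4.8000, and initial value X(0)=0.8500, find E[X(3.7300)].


E[X(t)] = mu + (X(0) - mu)*exp(-theta*t)
= 4.8000 + (0.8500 - 4.8000)*exp(-0.7100*3.7300)
= 4.8000 + -3.9500 * 0.0708
= 4.5205

4.5205


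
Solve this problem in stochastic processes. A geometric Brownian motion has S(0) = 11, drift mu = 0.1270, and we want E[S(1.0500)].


E[S(t)] = S(0) * exp(mu * t)
= 11 * exp(0.1270 * 1.0500)
= 11 * 1.1426
= 12.5691

12.5691


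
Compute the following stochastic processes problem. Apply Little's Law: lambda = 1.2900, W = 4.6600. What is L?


Little's Law: L = lambda * W
= 1.2900 * 4.6600
= 6.0114

6.0114


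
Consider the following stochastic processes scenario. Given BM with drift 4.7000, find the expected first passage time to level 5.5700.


Expected first passage time = a/mu
= 5.5700/4.7000
= 1.1851

1.1851


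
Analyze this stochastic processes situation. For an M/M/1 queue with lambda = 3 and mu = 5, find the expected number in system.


rho = 3/5 = 0.6000
L = rho/(1-rho)
= 0.6000/0.4000
= 1.5000

1.5000


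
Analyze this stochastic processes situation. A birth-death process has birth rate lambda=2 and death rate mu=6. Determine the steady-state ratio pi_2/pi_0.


For birth-death process, pi_n/pi_0 = (lambda/mu)^n
= (2/6)^2
= 0.1111

0.1111


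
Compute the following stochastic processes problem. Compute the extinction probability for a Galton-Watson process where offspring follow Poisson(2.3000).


Since mu = 2.3000 > 1, extinction prob q < 1.
Solve s = exp(mu*(s-1)) iteratively.
q = 0.1376

0.1376


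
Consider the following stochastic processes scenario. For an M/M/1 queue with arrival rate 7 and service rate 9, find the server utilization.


rho = lambda/mu
= 7/9
= 0.7778

0.7778


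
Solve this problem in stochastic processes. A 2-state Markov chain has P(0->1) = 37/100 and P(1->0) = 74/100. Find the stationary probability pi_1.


Stationary distribution: pi_0 = p10/(p01+p10), pi_1 = p01/(p01+p10)
p01 = 0.3700, p10 = 0.7400
pi_1 = 0.3333

0.3333


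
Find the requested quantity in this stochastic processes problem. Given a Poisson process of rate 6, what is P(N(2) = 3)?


P(N(t)=k) = (lambda*t)^k * exp(-lambda*t) / k!
lambda*t = 12
= 12^3 * exp(-12) / 3!
= 1728 * 6.1442e-06 / 6
= 0.0018

0.0018


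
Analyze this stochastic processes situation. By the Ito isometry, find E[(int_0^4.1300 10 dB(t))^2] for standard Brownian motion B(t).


By Ito isometry: E[(int f dB)^2] = int f^2 dt
= 10^2 * 4.1300
= 100 * 4.1300 = 413.0000

413.0000


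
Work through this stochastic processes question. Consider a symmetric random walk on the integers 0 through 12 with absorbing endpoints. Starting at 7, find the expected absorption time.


For symmetric RW on 0,...,N with absorbing barriers, E(i) = i*(N-i)
E(7) = 7 * 5 = 35

35


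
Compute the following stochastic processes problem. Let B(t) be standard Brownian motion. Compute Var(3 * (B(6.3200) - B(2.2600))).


Var(alpha*(B(t)-B(s))) = alpha^2 * (t-s)
= 3^2 * (6.3200 - 2.2600)
= 9 * 4.0600
= 36.5400

36.5400


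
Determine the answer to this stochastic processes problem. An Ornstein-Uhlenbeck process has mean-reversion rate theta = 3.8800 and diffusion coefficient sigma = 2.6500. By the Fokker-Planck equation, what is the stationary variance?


Stationary variance = sigma^2 / (2*theta)
= 2.6500^2 / (2*3.8800)
= 7.0225 / 7.7600
= 0.9050

0.9050


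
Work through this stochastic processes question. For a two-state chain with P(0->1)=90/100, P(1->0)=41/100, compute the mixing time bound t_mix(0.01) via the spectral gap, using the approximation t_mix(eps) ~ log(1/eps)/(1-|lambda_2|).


lambda_2 = |1 - p01 - p10| = |1 - 0.9000 - 0.4100| = 0.3100
t_mix ~ log(1/eps)/(1 - |lambda_2|)
= log(100)/(1 - 0.3100) = 4.6052/0.6900
= 6.6742

6.6742


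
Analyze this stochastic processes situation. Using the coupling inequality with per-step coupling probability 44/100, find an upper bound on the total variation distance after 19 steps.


TV distance bound <= (1-delta)^n
= (1 - 0.4400)^19
= 0.5600^19
= 1.6428e-05

1.6428e-05


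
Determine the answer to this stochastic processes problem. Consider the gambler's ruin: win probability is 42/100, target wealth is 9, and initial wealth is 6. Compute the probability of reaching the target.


Gambler's ruin formula:
r = q/p = 0.5800/0.4200 = 1.3810
P(win) = (1 - r^i)/(1 - r^N)
= (1 - 1.3810^6)/(1 - 1.3810^9)
= 0.3438

0.3438


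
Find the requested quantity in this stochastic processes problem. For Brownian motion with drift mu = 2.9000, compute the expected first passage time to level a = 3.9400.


Expected first passage time = a/mu
= 3.9400/2.9000
= 1.3586

1.3586


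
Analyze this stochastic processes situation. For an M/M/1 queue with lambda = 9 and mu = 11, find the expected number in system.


rho = 9/11 = 0.8182
L = rho/(1-rho)
= 0.8182/0.1818
= 4.5000

4.5000


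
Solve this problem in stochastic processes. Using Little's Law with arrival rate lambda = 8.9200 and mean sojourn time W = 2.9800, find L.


Little's Law: L = lambda * W
= 8.9200 * 2.9800
= 26.5816

26.5816


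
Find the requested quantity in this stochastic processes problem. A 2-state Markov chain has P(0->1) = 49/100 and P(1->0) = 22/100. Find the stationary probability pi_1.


Stationary distribution: pi_0 = p10/(p01+p10), pi_1 = p01/(p01+p10)
p01 = 0.4900, p10 = 0.2200
pi_1 = 0.6901

0.6901


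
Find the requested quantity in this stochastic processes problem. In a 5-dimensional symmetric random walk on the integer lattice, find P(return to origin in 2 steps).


P(return in 2 steps) = P(reverse first step) = 1/(2d)
= 1/10
= 0.1000

0.1000


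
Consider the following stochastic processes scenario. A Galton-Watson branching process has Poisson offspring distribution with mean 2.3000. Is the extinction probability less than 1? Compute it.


Since mu = 2.3000 > 1, extinction prob q < 1.
Solve s = exp(mu*(s-1)) iteratively.
q = 0.1376

0.1376


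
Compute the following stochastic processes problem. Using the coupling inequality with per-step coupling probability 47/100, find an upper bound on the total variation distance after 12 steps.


TV distance bound <= (1-delta)^n
= (1 - 0.4700)^12
= 0.5300^12
= 4.9126e-04

4.9126e-04


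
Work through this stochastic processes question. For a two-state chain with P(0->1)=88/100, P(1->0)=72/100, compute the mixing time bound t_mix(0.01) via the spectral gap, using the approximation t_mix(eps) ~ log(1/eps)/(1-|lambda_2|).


lambda_2 = |1 - p01 - p10| = |1 - 0.8800 - 0.7200| = 0.6000
t_mix ~ log(1/eps)/(1 - |lambda_2|)
= log(100)/(1 - 0.6000) = 4.6052/0.4000
= 11.5129

11.5129


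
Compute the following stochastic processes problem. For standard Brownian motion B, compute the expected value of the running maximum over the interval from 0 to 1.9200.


E(max B(s)) = sqrt(2t/pi)
= sqrt(2*1.9200/pi)
= sqrt(1.2223)
= 1.1056

1.1056


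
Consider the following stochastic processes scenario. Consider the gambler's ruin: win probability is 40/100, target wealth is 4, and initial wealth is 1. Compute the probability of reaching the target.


Gambler's ruin formula:
r = q/p = 0.6000/0.4000 = 1.5000
P(win) = (1 - r^i)/(1 - r^N)
= (1 - 1.5000^1)/(1 - 1.5000^4)
= 0.1231

0.1231


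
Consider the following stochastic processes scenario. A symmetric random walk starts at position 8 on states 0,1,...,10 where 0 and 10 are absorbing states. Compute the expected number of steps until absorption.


For symmetric RW on 0,...,N with absorbing barriers, E(i) = i*(N-i)
E(8) = 8 * 2 = 16

16


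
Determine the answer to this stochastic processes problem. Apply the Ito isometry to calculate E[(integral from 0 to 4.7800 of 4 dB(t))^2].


By Ito isometry: E[(int f dB)^2] = int f^2 dt
= 4^2 * 4.7800
= 16 * 4.7800 = 76.4800

76.4800


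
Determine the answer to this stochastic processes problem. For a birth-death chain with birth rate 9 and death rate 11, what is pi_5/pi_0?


For birth-death process, pi_n/pi_0 = (lambda/mu)^n
= (9/11)^5
= 0.3666

0.3666


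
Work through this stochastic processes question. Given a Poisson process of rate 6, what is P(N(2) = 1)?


P(N(t)=k) = (lambda*t)^k * exp(-lambda*t) / k!
lambda*t = 12
= 12^1 * exp(-12) / 1!
= 12 * 6.1442e-06 / 1
= 7.3731e-05

7.3731e-05


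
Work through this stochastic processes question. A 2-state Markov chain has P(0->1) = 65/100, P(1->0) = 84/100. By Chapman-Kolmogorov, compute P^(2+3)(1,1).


P^5 = P^2 * P^3
Computing via matrix multiplication of the transition matrix.
Entry (1,1) of P^5 = 0.4203

0.4203


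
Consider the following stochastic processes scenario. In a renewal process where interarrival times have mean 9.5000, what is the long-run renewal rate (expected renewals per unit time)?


Long-run renewal rate = 1/E(X)
= 1/9.5000
= 0.1053

0.1053


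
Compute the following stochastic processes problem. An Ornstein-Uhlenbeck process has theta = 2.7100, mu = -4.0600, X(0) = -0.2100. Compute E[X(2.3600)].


E[X(t)] = mu + (X(0) - mu)*exp(-theta*t)
= -4.0600 + (-0.2100 - -4.0600)*exp(-2.7100*2.3600)
= -4.0600 + 3.8500 * 0.0017
= -4.0536

-4.0536


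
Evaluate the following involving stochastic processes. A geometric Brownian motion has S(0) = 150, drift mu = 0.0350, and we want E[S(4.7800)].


E[S(t)] = S(0) * exp(mu * t)
= 150 * exp(0.0350 * 4.7800)
= 150 * 1.1821
= 177.3163

177.3163


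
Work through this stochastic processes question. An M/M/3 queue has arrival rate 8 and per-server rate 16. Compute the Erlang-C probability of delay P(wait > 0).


a = lambda/mu = 0.5000
rho = a/c = 0.1667
Erlang-C formula applied:
C(c,a) = 0.0152

0.0152


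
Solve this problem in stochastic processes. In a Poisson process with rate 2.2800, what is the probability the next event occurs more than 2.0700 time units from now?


P(X > t) = exp(-lambda * t)
= exp(-2.2800 * 2.0700)
= exp(-4.7196) = 0.0089

0.0089


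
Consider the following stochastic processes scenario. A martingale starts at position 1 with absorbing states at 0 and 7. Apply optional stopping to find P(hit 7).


By optional stopping theorem: E(M at tau) = M(0) = 1
P(hit 7)*7 + P(hit 0)*0 = 1
P(hit 7) = (1 - 0)/(7 - 0) = 1/7 = 0.1429

0.1429


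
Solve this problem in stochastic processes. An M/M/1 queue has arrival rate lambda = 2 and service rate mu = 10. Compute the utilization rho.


rho = lambda/mu
= 2/10
= 0.2000

0.2000


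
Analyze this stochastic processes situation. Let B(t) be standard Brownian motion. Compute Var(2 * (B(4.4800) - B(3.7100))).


Var(alpha*(B(t)-B(s))) = alpha^2 * (t-s)
= 2^2 * (4.4800 - 3.7100)
= 4 * 0.7700
= 3.0800

3.0800


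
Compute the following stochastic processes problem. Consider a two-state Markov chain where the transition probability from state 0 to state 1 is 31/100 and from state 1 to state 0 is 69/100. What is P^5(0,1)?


Computing P^5 by matrix multiplication.
P = [[0.6900, 0.3100], [0.6900, 0.3100]]
After raising P to the power 5:
P^5(0,1) = 0.3100

0.3100


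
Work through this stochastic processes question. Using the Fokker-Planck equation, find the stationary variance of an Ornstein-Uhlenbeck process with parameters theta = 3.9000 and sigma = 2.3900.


Stationary variance = sigma^2 / (2*theta)
= 2.3900^2 / (2*3.9000)
= 5.7121 / 7.8000
= 0.7323

0.7323


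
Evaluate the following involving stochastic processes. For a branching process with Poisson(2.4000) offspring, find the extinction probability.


Since mu = 2.4000 > 1, extinction prob q < 1.
Solve s = exp(mu*(s-1)) iteratively.
q = 0.1214

0.1214


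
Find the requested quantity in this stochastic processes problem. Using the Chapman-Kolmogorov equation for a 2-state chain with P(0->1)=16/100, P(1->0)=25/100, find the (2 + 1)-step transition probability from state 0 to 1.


P^3 = P^2 * P^1
Computing via matrix multiplication of the transition matrix.
Entry (0,1) of P^3 = 0.3101

0.3101


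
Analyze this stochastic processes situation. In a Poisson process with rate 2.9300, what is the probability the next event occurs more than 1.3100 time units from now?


P(X > t) = exp(-lambda * t)
= exp(-2.9300 * 1.3100)
= exp(-3.8383) = 0.0215

0.0215


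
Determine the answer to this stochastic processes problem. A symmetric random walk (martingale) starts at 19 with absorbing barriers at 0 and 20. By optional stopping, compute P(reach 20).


By optional stopping theorem: E(M at tau) = M(0) = 19
P(hit 20)*20 + P(hit 0)*0 = 19
P(hit 20) = (19 - 0)/(20 - 0) = 19/20 = 0.9500

0.9500


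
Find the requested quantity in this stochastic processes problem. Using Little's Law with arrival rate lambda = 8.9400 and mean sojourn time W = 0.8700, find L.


Little's Law: L = lambda * W
= 8.9400 * 0.8700
= 7.7778

7.7778


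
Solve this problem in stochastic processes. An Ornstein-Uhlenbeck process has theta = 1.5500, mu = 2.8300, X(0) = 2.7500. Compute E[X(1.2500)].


E[X(t)] = mu + (X(0) - mu)*exp(-theta*t)
= 2.8300 + (2.7500 - 2.8300)*exp(-1.5500*1.2500)
= 2.8300 + -0.0800 * 0.1441
= 2.8185

2.8185


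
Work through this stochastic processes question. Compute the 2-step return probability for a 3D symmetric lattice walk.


P(return in 2 steps) = P(reverse first step) = 1/(2d)
= 1/6
= 0.1667

0.1667


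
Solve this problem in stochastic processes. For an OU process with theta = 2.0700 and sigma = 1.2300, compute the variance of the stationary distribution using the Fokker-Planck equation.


Stationary variance = sigma^2 / (2*theta)
= 1.2300^2 / (2*2.0700)
= 1.5129 / 4.1400
= 0.3654

0.3654


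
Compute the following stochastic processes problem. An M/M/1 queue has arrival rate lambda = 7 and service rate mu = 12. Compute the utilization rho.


rho = lambda/mu
= 7/12
= 0.5833

0.5833


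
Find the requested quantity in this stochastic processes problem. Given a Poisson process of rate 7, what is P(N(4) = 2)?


P(N(t)=k) = (lambda*t)^k * exp(-lambda*t) / k!
lambda*t = 28
= 28^2 * exp(-28) / 2!
= 784 * 6.9144e-13 / 2
= 2.7104e-10

2.7104e-10


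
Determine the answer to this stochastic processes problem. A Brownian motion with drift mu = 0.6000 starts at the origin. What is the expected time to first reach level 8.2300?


Expected first passage time = a/mu
= 8.2300/0.6000
= 13.7167

13.7167


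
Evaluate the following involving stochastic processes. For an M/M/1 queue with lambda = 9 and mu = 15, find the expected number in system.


rho = 9/15 = 0.6000
L = rho/(1-rho)
= 0.6000/0.4000
= 1.5000

1.5000


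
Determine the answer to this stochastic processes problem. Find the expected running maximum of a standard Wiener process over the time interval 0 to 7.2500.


E(max B(s)) = sqrt(2t/pi)
= sqrt(2*7.2500/pi)
= sqrt(4.6155)
= 2.1484

2.1484


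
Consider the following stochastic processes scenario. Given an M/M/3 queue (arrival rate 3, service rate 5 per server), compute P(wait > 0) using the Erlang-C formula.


a = lambda/mu = 0.6000
rho = a/c = 0.2000
Erlang-C formula applied:
C(c,a) = 0.0247

0.0247


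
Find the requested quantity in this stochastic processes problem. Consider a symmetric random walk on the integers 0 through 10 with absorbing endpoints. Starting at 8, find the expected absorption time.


For symmetric RW on 0,...,N with absorbing barriers, E(i) = i*(N-i)
E(8) = 8 * 2 = 16

16


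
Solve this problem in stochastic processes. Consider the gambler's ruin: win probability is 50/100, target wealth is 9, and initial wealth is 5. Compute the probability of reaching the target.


p = 1/2: P(win) = i/N = 5/9
= 0.5556

0.5556


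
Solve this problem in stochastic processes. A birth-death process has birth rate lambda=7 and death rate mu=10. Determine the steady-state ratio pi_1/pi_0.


For birth-death process, pi_n/pi_0 = (lambda/mu)^n
= (7/10)^1
= 0.7000

0.7000


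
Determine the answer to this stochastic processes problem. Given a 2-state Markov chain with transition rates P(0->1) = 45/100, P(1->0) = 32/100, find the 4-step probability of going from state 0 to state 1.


Computing P^4 by matrix multiplication.
P = [[0.5500, 0.4500], [0.3200, 0.6800]]
After raising P to the power 4:
P^4(0,1) = 0.5828

0.5828


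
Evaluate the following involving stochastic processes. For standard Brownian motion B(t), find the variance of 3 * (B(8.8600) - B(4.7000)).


Var(alpha*(B(t)-B(s))) = alpha^2 * (t-s)
= 3^2 * (8.8600 - 4.7000)
= 9 * 4.1600
= 37.4400

37.4400


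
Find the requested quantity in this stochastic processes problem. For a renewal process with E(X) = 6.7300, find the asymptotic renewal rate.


Long-run renewal rate = 1/E(X)
= 1/6.7300
= 0.1486

0.1486


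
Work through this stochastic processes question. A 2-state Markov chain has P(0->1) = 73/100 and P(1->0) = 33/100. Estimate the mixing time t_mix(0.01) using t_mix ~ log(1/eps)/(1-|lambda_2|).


lambda_2 = |1 - p01 - p10| = |1 - 0.7300 - 0.3300| = 0.0600
t_mix ~ log(1/eps)/(1 - |lambda_2|)
= log(100)/(1 - 0.0600) = 4.6052/0.9400
= 4.8991

4.8991


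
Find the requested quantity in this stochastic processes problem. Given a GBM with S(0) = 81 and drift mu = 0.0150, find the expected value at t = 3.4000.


E[S(t)] = S(0) * exp(mu * t)
= 81 * exp(0.0150 * 3.4000)
= 81 * 1.0523
= 85.2382

85.2382


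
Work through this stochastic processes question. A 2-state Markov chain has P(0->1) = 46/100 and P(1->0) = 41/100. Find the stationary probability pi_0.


Stationary distribution: pi_0 = p10/(p01+p10), pi_1 = p01/(p01+p10)
p01 = 0.4600, p10 = 0.4100
pi_0 = 0.4713

0.4713


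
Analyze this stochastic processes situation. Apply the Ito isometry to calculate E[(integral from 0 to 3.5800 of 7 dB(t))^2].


By Ito isometry: E[(int f dB)^2] = int f^2 dt
= 7^2 * 3.5800
= 49 * 3.5800 = 175.4200

175.4200


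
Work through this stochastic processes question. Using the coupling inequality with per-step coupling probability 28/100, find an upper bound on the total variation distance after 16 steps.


TV distance bound <= (1-delta)^n
= (1 - 0.2800)^16
= 0.7200^16
= 0.0052

0.0052


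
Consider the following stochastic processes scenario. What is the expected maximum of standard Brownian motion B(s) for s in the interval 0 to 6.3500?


E(max B(s)) = sqrt(2t/pi)
= sqrt(2*6.3500/pi)
= sqrt(4.0425)
= 2.0106

2.0106


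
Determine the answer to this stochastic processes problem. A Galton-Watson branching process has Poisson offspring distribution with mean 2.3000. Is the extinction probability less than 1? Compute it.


Since mu = 2.3000 > 1, extinction prob q < 1.
Solve s = exp(mu*(s-1)) iteratively.
q = 0.1376

0.1376


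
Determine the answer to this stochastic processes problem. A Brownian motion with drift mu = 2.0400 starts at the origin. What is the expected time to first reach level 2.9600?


Expected first passage time = a/mu
= 2.9600/2.0400
= 1.4510

1.4510


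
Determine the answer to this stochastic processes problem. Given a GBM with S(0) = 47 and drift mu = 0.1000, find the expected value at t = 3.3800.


E[S(t)] = S(0) * exp(mu * t)
= 47 * exp(0.1000 * 3.3800)
= 47 * 1.4021
= 65.9006

65.9006


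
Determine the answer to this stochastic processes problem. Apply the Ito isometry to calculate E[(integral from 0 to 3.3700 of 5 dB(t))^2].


By Ito isometry: E[(int f dB)^2] = int f^2 dt
= 5^2 * 3.3700
= 25 * 3.3700 = 84.2500

84.2500


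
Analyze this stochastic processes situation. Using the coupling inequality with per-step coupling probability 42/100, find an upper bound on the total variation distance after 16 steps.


TV distance bound <= (1-delta)^n
= (1 - 0.4200)^16
= 0.5800^16
= 1.6400e-04

1.6400e-04


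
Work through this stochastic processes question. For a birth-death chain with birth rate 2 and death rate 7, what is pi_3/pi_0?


For birth-death process, pi_n/pi_0 = (lambda/mu)^n
= (2/7)^3
= 0.0233

0.0233


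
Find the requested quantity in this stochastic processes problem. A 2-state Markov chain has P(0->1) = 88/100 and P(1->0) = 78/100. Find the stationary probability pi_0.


Stationary distribution: pi_0 = p10/(p01+p10), pi_1 = p01/(p01+p10)
p01 = 0.8800, p10 = 0.7800
pi_0 = 0.4699

0.4699


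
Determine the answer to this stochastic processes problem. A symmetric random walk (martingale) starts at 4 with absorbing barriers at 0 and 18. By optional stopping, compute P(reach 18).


By optional stopping theorem: E(M at tau) = M(0) = 4
P(hit 18)*18 + P(hit 0)*0 = 4
P(hit 18) = (4 - 0)/(18 - 0) = 2/9 = 0.2222

0.2222


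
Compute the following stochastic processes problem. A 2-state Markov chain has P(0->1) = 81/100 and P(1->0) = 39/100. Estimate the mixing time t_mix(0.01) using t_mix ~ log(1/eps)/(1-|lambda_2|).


lambda_2 = |1 - p01 - p10| = |1 - 0.8100 - 0.3900| = 0.2000
t_mix ~ log(1/eps)/(1 - |lambda_2|)
= log(100)/(1 - 0.2000) = 4.6052/0.8000
= 5.7565

5.7565


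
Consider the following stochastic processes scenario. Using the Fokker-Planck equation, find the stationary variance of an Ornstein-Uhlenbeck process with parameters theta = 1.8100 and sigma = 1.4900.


Stationary variance = sigma^2 / (2*theta)
= 1.4900^2 / (2*1.8100)
= 2.2201 / 3.6200
= 0.6133

0.6133


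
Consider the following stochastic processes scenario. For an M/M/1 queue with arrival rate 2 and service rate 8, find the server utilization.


rho = lambda/mu
= 2/8
= 0.2500

0.2500


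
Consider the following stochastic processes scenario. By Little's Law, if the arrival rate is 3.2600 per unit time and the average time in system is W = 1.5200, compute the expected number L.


Little's Law: L = lambda * W
= 3.2600 * 1.5200
= 4.9552

4.9552


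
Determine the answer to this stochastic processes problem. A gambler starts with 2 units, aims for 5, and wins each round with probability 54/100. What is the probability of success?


Gambler's ruin formula:
r = q/p = 0.4600/0.5400 = 0.8519
P(win) = (1 - r^i)/(1 - r^N)
= (1 - 0.8519^2)/(1 - 0.8519^5)
= 0.4975

0.4975
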